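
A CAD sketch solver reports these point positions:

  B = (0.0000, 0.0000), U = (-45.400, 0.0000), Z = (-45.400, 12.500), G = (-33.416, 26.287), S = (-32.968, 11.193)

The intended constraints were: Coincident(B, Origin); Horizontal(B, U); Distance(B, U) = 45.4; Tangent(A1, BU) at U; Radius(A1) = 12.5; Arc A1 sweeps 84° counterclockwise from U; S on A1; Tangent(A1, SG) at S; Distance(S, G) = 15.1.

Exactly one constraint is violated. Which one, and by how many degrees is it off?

Tangent(A1, SG) at S — off by 7.70°.

B = (0.00, 0.00) ✓; B.y = 0.00, U.y = 0.00 ✓; |BU| = 45.40 ✓; ∠(ZU, UB) = 90.00° ✓; |ZU| = 12.50 ✓; bearing(Z→S) − bearing(Z→U) = 84.00° ✓; |ZS| = 12.50 ✓; ∠(ZS, SG) = 82.30° ✗; |SG| = 15.10 ✓.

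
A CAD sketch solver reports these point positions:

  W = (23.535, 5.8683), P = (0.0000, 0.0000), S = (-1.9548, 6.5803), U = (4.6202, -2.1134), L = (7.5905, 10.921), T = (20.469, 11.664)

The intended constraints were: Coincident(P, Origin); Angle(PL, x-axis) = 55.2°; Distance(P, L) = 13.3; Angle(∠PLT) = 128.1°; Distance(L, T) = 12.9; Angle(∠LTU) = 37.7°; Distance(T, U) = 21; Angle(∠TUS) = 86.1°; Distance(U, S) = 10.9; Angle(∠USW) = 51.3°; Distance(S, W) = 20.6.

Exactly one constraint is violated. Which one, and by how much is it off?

Distance(S, W) = 20.6 — off by 4.90.

P = (0.00, 0.00) ✓; PL at 55.20° ✓; |PL| = 13.30 ✓; ∠PLT = 128.1° ✓; |LT| = 12.90 ✓; ∠LTU = 37.70° ✓; |TU| = 21.00 ✓; ∠TUS = 86.10° ✓; |US| = 10.90 ✓; ∠USW = 51.30° ✓; |SW| = 25.50 ✗.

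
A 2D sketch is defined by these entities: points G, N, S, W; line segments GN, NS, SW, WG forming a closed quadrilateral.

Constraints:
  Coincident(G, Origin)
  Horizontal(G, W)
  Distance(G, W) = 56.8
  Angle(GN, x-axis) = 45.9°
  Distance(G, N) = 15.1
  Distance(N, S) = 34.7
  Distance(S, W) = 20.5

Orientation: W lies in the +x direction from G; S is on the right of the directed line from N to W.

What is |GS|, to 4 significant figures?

39.78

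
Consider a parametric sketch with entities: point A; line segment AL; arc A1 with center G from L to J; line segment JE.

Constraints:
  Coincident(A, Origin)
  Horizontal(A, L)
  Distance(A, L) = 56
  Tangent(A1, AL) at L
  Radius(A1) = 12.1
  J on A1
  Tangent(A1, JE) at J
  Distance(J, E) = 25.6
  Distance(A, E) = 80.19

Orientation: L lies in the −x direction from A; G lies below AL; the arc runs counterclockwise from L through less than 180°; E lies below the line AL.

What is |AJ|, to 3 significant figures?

68.7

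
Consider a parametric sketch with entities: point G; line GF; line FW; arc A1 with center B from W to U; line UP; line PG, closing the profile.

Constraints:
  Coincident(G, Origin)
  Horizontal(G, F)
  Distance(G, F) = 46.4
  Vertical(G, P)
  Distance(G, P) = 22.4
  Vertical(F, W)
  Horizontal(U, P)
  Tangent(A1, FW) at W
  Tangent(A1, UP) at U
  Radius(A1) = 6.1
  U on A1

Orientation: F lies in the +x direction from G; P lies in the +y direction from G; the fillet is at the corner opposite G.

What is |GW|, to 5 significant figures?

49.180

G is at the origin; G and F share the same y with |GF| = 46.4 and F on the +x side, so F = (46.400, 0.0000). GP is vertical with |GP| = 22.4 and P on the +y side, so P = (0.0000, 22.400). The virtual corner opposite G is at (46.400, 22.400). Since A1 is tangent to FW there, BW ⟂ FW and the tangent condition forces BU to be normal to UP, with radius 6.1, so the center B sits 6.1 in from both sides at B = (40.300, 16.300). That places the tangent points at W = (46.400, 16.300) on FW and U = (40.300, 22.400) on UP. Then |GW| = |W − G| = 49.180.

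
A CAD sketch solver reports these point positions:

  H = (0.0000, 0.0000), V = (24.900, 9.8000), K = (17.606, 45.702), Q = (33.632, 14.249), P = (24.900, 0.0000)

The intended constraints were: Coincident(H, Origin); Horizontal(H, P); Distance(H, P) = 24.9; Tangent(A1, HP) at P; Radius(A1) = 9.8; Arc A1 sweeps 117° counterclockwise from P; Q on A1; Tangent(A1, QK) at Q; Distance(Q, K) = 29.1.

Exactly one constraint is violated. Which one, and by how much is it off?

Distance(Q, K) = 29.1 — off by 6.20.

H = (0.00, 0.00) ✓; H.y = 0.00, P.y = 0.00 ✓; |HP| = 24.90 ✓; ∠(VP, PH) = 90.00° ✓; |VP| = 9.800 ✓; bearing(V→Q) − bearing(V→P) = 117.0° ✓; |VQ| = 9.800 ✓; ∠(VQ, QK) = 90.00° ✓; |QK| = 35.30 ✗.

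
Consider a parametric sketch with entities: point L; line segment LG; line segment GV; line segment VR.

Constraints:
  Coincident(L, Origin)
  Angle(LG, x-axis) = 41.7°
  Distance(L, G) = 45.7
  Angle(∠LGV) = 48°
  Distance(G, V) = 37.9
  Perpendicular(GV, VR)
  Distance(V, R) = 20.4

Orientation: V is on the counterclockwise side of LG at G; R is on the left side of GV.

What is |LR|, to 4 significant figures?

15.41

L is at the origin; LG runs at 41.7° with length 45.7, so G = 45.7·(cos 41.7°, sin 41.7°) = (34.12, 30.40). ∠LGV = 48.0°, so GV runs at 41.7° + (180° − 48.0°) = 173.7° from the x-axis; with |GV| = 37.9, V = G + 37.9·(cos 173.7°, sin 173.7°) = (-3.550, 34.56). GV ⟂ VR; with |VR| = 20.4 on the left of GV, R = V + 20.4·(-0.1097, -0.9940) = (-5.788, 14.28). Then |LR| = |R − L| = 15.41.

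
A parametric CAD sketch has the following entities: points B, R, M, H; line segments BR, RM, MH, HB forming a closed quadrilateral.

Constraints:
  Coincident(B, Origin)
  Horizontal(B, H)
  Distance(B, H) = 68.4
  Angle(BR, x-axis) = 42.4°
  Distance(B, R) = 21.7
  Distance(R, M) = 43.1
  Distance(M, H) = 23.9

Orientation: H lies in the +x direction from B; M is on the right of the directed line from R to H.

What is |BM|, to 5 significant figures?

50.515

B is at the origin; B and H share the same y with |BH| = 68.4 and H in +x, so H = (68.4, 0). BR runs at 42.4° with |BR| = 21.7, so R = (16.024, 14.632). M is determined by |RM| = 43.1 and |MH| = 23.9 together: it lies at the intersection of circle(R, 43.1) and circle(H, 23.9). With |RH| = 54.381, the foot of the radical line on RH is 39.018 from R and the perpendicular offset is √(43.1² − 39.018²) = 18.308. Taking the right-of-RH solution: M = (48.677, -13.499).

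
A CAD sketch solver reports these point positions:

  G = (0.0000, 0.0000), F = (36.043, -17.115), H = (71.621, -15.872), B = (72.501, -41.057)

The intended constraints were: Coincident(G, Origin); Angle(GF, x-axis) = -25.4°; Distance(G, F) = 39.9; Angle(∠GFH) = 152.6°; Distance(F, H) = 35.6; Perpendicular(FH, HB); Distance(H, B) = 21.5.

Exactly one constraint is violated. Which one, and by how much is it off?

Distance(H, B) = 21.5 — off by 3.70.

G = (0.00, 0.00) ✓; GF at -25.40° ✓; |GF| = 39.90 ✓; ∠GFH = 152.6° ✓; |FH| = 35.60 ✓; ∠(FH, HB) = 90.00° ✓; |HB| = 25.20 ✗.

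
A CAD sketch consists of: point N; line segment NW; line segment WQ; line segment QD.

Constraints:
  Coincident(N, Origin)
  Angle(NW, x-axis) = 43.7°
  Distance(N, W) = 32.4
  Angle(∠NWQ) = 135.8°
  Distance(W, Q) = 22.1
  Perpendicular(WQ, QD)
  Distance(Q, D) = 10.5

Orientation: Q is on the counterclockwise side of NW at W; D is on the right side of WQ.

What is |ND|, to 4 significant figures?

56.12

N is at the origin; NW runs at 43.7° with length 32.4, so W = 32.4·(cos 43.7°, sin 43.7°) = (23.42, 22.38). ∠NWQ = 135.8°, so WQ runs at 43.7° + (180° − 135.8°) = 87.90° from the x-axis; with |WQ| = 22.1, Q = W + 22.1·(cos 87.90°, sin 87.90°) = (24.23, 44.47). WQ is perpendicular to QD; with |QD| = 10.5 on the right of WQ, D = Q + 10.5·(0.9993, -0.03664) = (34.73, 44.08). Then |ND| = |D − N| = 56.12.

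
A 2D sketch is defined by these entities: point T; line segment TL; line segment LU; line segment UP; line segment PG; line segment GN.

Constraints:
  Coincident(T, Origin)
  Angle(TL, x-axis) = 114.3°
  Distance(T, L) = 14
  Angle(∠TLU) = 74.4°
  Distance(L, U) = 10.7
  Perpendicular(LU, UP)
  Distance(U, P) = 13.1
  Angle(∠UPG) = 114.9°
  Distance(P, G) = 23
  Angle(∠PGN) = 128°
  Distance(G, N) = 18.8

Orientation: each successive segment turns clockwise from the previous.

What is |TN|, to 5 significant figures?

30.672

∠UPG = 114.9° gives PG at -146.40° from the x-axis; with |PG| = 23.0, G = (-12.360, -11.299). ∠PGN = 128.0° gives GN at 161.60° from the x-axis; with |GN| = 18.8, N = (-30.199, -5.3649). Then |TN| = |N − T| = 30.672.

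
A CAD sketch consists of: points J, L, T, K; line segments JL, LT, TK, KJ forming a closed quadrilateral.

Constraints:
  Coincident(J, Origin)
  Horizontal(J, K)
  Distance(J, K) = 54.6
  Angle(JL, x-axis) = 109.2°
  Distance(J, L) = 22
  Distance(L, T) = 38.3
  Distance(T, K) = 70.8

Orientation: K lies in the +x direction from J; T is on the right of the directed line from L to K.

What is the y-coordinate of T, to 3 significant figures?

-16.9

J is at the origin; JK is horizontal with |JK| = 54.6 and K in +x, so K = (54.6, 0). JL runs at 109.2° with |JL| = 22.0, so L = (-7.24, 20.8). T is determined by |LT| = 38.3 and |TK| = 70.8 together: it lies at the intersection of circle(L, 38.3) and circle(K, 70.8). With |LK| = 65.2, the foot of the radical line on LK is 5.44 from L and the perpendicular offset is √(38.3² − 5.44²) = 37.9. Taking the right-of-LK solution: T = (-14.2, -16.9).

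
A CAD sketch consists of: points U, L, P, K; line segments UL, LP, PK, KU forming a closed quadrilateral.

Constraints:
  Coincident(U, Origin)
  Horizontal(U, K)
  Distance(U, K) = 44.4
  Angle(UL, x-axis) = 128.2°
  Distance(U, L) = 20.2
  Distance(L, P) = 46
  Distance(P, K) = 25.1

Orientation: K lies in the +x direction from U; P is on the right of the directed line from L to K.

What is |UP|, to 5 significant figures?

26.638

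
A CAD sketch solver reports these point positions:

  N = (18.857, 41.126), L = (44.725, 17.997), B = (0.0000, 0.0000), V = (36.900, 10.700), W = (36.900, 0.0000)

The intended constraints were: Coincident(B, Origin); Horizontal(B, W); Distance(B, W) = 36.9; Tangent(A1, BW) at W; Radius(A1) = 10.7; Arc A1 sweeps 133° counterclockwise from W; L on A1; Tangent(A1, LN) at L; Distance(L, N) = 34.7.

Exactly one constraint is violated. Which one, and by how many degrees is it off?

Tangent(A1, LN) at L — off by 5.20°.

B = (0.00, 0.00) ✓; B.y = 0.00, W.y = 0.00 ✓; |BW| = 36.90 ✓; ∠(VW, WB) = 90.00° ✓; |VW| = 10.70 ✓; bearing(V→L) − bearing(V→W) = 133.0° ✓; |VL| = 10.70 ✓; ∠(VL, LN) = 84.80° ✗; |LN| = 34.70 ✓.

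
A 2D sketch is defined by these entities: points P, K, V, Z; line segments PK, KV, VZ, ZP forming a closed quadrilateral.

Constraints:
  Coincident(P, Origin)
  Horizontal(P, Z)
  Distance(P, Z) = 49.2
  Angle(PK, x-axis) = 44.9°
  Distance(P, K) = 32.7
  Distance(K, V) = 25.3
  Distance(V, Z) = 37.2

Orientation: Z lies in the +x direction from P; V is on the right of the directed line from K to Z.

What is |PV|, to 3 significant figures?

12.0

Checks: |KV| = 25.30 ✓; |VZ| = 37.20 ✓.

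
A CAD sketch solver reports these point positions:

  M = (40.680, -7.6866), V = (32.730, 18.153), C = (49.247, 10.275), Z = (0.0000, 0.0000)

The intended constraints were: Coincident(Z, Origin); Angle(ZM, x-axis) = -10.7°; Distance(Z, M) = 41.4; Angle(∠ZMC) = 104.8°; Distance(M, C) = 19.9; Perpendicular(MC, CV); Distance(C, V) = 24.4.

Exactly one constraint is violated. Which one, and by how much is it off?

Distance(C, V) = 24.4 — off by 6.10.

Z = (0.00, 0.00) ✓; ZM at -10.70° ✓; |ZM| = 41.40 ✓; ∠ZMC = 104.8° ✓; |MC| = 19.90 ✓; ∠(MC, CV) = 90.00° ✓; |CV| = 18.30 ✗.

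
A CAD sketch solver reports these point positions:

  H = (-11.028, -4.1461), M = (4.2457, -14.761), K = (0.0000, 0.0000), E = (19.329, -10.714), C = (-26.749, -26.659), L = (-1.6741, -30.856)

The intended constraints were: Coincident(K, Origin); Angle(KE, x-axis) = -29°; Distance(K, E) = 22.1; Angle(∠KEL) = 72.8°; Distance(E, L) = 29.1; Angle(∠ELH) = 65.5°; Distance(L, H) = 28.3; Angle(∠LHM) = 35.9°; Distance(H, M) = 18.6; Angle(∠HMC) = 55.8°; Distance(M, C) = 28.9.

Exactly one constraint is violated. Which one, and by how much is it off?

Distance(M, C) = 28.9 — off by 4.30.

K = (0.00, 0.00) ✓; KE at -29.00° ✓; |KE| = 22.10 ✓; ∠KEL = 72.80° ✓; |EL| = 29.10 ✓; ∠ELH = 65.50° ✓; |LH| = 28.30 ✓; ∠LHM = 35.90° ✓; |HM| = 18.60 ✓; ∠HMC = 55.80° ✓; |MC| = 33.20 ✗.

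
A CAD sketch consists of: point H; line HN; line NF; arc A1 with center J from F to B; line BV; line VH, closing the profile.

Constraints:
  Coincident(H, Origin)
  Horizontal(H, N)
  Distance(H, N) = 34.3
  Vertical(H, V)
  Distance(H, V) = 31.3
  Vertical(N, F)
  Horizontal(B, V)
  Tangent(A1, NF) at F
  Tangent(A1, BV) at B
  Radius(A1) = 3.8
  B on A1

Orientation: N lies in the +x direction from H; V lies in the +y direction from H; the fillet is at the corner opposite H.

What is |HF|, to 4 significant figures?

43.96

H is at the origin; HN is horizontal with |HN| = 34.3 and N on the +x side, so N = (34.30, 0.000). H and V share the same x with |HV| = 31.3 and V on the +y side, so V = (0.000, 31.30). The virtual corner opposite H is at (34.30, 31.30). The tangent condition forces JF to be normal to NF and A1 meets BV tangentially, so JB is at right angles to BV, with radius 3.8, so the center J sits 3.8 in from both sides at J = (30.50, 27.50). That places the tangent points at F = (34.30, 27.50) on NF and B = (30.50, 31.30) on BV. Then |HF| = |F − H| = 43.96.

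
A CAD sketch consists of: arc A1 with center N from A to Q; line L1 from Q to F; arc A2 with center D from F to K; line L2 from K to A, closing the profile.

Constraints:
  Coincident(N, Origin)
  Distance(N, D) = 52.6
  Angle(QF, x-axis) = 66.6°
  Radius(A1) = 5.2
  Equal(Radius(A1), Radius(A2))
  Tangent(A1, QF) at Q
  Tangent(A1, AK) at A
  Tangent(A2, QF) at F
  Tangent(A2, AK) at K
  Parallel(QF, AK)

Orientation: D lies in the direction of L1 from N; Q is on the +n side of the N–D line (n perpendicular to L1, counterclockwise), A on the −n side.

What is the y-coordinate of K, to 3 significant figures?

46.2

The slot axis is L1's direction at 66.6°, so u = (cos 66.6°, sin 66.6°) = (0.397, 0.918) and n = (−sin 66.6°, cos 66.6°) = (-0.918, 0.397). N is at the origin and D lies 52.6 along u from N, so D = 52.6·u = (20.9, 48.3). Tangency of A1 to both parallel lines with radius 5.2 puts Q and A at N ± 5.2·n: Q = (-4.77, 2.07), A = (4.77, -2.07). Equal radii place F and K the same way about D: F = D + 5.2·n = (16.1, 50.3), K = D − 5.2·n = (25.7, 46.2). So K.y = 46.2.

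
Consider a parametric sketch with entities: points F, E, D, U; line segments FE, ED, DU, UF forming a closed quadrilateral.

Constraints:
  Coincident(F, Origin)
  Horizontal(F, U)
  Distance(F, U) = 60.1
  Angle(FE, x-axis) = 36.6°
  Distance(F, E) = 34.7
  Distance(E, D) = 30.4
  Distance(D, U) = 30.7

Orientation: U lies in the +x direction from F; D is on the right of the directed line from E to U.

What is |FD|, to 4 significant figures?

32.37

Checks: |FU| = 60.10 ✓; |FE| = 34.70 ✓; |ED| = 30.40 ✓; |DU| = 30.70 ✓.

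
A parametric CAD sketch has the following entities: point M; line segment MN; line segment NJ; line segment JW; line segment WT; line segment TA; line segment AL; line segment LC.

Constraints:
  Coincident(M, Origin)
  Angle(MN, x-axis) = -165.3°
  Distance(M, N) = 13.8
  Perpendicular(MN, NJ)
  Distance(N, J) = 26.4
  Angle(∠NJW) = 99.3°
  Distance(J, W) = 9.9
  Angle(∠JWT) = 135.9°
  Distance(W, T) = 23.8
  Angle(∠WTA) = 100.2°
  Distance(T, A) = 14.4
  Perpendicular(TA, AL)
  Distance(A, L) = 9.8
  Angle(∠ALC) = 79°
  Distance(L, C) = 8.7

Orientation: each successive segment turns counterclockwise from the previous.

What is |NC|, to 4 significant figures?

23.13

TA is perpendicular to AL, so AL runs at -140.7°; with |AL| = 9.8, L = (1.960, -5.072). ∠ALC = 79.0° gives LC at -39.70° from the x-axis; with |LC| = 8.7, C = (8.653, -10.63). Then |NC| = |C − N| = 23.13.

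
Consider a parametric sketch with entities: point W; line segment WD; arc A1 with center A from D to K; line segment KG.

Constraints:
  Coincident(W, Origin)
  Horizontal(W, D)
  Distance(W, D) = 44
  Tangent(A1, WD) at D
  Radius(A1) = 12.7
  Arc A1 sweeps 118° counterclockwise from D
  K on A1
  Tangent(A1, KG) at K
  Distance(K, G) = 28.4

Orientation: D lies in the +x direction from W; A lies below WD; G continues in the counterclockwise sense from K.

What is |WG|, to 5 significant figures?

63.561

W is at the origin; WD is horizontal with |WD| = 44.0 and D on the +x side, so D = (44.000, 0.0000). The tangent condition forces AD to be normal to WD, so A = D + (0, -12.7) = (44.000, -12.700). On A1, D sits at bearing 90° from A; a 118° counterclockwise sweep puts K at bearing 208°, so K = A + 12.7·(cos 208°, sin 208°) = (32.787, -18.662). A1 meets KG tangentially, so AK is at right angles to KG, so KG runs along (−sin 208°, cos 208°); with |KG| = 28.4, G = (46.120, -43.738). Then |WG| = |G − W| = 63.561.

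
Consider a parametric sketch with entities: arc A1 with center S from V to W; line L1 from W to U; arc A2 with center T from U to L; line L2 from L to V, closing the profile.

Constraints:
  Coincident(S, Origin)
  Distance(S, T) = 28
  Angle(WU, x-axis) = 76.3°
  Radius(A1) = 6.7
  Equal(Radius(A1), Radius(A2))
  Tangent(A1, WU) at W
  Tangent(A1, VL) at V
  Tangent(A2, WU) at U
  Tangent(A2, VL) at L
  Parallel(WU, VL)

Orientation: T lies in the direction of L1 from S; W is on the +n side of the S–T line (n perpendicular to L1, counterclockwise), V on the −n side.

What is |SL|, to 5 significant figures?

28.790

Tangency of A1 to both parallel lines with radius 6.7 puts W and V at S ± 6.7·n: W = (-6.5094, 1.5868), V = (6.5094, -1.5868). Equal radii place U and L the same way about T: U = T + 6.7·n = (0.12209, 28.790), L = T − 6.7·n = (13.141, 25.617). Then |SL| = |L − S| = 28.790.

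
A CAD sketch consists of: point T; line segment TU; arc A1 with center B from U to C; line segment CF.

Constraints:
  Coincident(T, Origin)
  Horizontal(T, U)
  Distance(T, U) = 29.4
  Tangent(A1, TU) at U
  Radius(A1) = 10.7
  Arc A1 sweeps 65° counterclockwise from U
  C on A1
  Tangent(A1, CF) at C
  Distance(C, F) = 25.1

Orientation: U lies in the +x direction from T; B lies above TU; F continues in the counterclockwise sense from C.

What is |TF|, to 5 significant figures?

57.509

T is at the origin; TU is horizontal with |TU| = 29.4 and U on the +x side, so U = (29.400, 0.0000). Tangency of A1 to TU means the radius BU is perpendicular to TU, so B = U + (0, 10.7) = (29.400, 10.700). On A1, U sits at bearing -90° from B; a 65° counterclockwise sweep puts C at bearing -25°, so C = B + 10.7·(cos -25°, sin -25°) = (39.097, 6.1780). Tangency of A1 to CF means the radius BC is perpendicular to CF, so CF runs along (−sin -25°, cos -25°); with |CF| = 25.1, F = (49.705, 28.926). Then |TF| = |F − T| = 57.509.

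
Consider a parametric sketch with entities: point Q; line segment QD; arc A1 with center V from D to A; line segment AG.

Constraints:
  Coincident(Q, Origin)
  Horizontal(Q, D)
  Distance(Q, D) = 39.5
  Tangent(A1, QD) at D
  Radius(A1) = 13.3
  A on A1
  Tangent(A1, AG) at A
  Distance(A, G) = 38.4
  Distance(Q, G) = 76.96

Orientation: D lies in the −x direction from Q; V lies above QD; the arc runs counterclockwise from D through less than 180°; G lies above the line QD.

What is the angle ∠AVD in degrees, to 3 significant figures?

139°

Checks: ∠(VD, DQ) = 90.00° ✓; |VD| = 13.30 ✓; |VA| = 13.30 ✓; ∠(VA, AG) = 90.00° ✓; |AG| = 38.40 ✓; |QG| = 76.96 ✓.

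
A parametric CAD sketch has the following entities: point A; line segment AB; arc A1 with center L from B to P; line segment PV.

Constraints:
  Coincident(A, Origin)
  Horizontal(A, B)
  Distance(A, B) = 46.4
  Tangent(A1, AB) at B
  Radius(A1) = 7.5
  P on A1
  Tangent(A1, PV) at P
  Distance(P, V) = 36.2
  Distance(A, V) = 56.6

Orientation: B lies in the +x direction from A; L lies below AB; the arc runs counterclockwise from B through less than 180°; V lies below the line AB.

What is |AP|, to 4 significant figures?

39.54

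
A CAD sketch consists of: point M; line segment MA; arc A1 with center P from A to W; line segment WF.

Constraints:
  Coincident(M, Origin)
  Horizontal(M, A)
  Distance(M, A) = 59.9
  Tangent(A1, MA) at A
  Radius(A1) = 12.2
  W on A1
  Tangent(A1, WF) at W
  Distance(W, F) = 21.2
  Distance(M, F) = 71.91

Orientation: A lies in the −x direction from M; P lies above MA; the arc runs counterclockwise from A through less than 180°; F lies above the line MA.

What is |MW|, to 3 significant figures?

53.4

Checks: |PW| = 12.20 ✓; ∠(PW, WF) = 90.00° ✓; |WF| = 21.20 ✓; |MF| = 71.91 ✓.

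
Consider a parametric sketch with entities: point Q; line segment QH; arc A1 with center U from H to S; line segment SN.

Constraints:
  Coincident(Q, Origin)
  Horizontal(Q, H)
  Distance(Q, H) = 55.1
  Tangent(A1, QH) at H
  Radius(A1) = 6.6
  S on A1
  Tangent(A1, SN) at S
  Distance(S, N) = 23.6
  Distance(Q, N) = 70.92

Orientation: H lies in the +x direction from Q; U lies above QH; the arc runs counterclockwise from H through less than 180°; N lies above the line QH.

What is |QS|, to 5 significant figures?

61.915

Q is at the origin; Q and H share the same y with |QH| = 55.1 and H on the +x side, so H = (55.100, 0.0000). The tangent condition forces UH to be normal to QH, so U = H + (0, 6.6) = (55.100, 6.6000). Since US ⟂ SN (tangency), |UN| = √(6.6² + 23.6²) = 24.506 regardless of where S sits on A1. So N lies on both circle(Q, 70.92) and circle(U, 24.506); the above-QH intersection is N = (64.643, 29.171). S is the foot of the tangent from N: S = (61.647, 5.7621).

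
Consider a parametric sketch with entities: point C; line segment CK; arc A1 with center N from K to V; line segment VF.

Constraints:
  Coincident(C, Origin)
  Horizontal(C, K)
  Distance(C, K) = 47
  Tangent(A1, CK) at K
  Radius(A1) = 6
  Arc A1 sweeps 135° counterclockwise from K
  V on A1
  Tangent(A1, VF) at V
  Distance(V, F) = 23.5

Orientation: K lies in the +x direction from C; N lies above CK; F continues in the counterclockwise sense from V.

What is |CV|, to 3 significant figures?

52.3

C is at the origin; C and K share the same y with |CK| = 47.0 and K on the +x side, so K = (47.0, 0.00). Tangency of A1 to CK means the radius NK is perpendicular to CK, so N = K + (0, 6) = (47.0, 6.00). On A1, K sits at bearing -90° from N; a 135° counterclockwise sweep puts V at bearing 45°, so V = N + 6.0·(cos 45°, sin 45°) = (51.2, 10.2). Then |CV| = |V − C| = 52.3.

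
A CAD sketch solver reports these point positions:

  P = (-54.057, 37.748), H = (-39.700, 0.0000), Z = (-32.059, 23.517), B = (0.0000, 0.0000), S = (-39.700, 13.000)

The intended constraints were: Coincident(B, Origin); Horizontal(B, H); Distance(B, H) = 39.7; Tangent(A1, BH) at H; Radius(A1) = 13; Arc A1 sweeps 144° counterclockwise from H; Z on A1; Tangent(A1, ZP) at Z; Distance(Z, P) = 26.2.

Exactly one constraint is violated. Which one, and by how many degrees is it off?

Tangent(A1, ZP) at Z — off by 3.10°.

B = (0.00, 0.00) ✓; B.y = 0.00, H.y = 0.00 ✓; |BH| = 39.70 ✓; ∠(SH, HB) = 90.00° ✓; |SH| = 13.00 ✓; bearing(S→Z) − bearing(S→H) = 144.0° ✓; |SZ| = 13.00 ✓; ∠(SZ, ZP) = 86.90° ✗; |ZP| = 26.20 ✓.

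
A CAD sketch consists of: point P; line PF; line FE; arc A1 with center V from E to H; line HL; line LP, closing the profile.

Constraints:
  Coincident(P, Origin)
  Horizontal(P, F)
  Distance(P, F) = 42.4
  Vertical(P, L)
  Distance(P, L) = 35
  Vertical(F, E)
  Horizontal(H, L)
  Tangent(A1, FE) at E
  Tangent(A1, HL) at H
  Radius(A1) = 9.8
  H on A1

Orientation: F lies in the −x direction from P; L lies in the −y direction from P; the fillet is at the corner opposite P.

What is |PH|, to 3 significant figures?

47.8

P is at the origin; P and F share the same y with |PF| = 42.4 and F on the −x side, so F = (-42.4, 0.00). PL is vertical with |PL| = 35.0 and L on the −y side, so L = (0.00, -35.0). The virtual corner opposite P is at (-42.4, -35.0). The tangent condition forces VE to be normal to FE and tangency of A1 to HL means the radius VH is perpendicular to HL, with radius 9.8, so the center V sits 9.8 in from both sides at V = (-32.6, -25.2). That places the tangent points at E = (-42.4, -25.2) on FE and H = (-32.6, -35.0) on HL. Then |PH| = |H − P| = 47.8.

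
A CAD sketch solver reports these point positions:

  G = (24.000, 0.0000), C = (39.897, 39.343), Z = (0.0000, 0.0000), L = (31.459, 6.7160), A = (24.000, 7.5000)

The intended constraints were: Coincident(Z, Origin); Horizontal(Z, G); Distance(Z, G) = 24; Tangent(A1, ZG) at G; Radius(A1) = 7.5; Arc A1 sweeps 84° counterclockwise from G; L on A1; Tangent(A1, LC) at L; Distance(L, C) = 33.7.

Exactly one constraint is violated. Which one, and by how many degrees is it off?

Tangent(A1, LC) at L — off by 8.50°.

Z = (0.00, 0.00) ✓; Z.y = 0.00, G.y = 0.00 ✓; |ZG| = 24.00 ✓; ∠(AG, GZ) = 90.00° ✓; |AG| = 7.500 ✓; bearing(A→L) − bearing(A→G) = 84.00° ✓; |AL| = 7.500 ✓; ∠(AL, LC) = 98.50° ✗; |LC| = 33.70 ✓.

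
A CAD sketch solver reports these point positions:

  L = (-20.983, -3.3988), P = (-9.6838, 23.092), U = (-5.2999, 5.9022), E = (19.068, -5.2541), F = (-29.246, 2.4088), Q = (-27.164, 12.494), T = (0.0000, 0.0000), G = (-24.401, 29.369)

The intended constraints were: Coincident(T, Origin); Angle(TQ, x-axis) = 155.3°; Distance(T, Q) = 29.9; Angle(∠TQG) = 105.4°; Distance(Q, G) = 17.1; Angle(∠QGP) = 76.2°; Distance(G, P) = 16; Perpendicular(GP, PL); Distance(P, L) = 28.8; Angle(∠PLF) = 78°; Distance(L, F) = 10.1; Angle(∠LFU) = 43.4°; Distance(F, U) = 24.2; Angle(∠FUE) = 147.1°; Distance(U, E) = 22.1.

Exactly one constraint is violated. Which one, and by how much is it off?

Distance(U, E) = 22.1 — off by 4.70.

T = (0.00, 0.00) ✓; TQ at 155.3° ✓; |TQ| = 29.90 ✓; ∠TQG = 105.4° ✓; |QG| = 17.10 ✓; ∠QGP = 76.20° ✓; |GP| = 16.00 ✓; ∠(GP, PL) = 90.00° ✓; |PL| = 28.80 ✓; ∠PLF = 78.00° ✓; |LF| = 10.10 ✓; ∠LFU = 43.40° ✓; |FU| = 24.20 ✓; ∠FUE = 147.1° ✓; |UE| = 26.80 ✗.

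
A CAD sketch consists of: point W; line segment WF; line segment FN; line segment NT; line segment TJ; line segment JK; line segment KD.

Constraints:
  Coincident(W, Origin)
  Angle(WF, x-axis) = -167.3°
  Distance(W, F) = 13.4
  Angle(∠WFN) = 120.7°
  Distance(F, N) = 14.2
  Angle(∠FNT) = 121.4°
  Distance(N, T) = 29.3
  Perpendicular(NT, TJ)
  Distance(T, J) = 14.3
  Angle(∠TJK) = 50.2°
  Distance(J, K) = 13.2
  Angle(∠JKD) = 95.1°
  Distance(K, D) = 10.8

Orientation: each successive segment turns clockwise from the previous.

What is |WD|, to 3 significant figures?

37.8

W is at the origin; WF runs at -167.3° with length 13.4, so F = (-13.1, -2.95). ∠WFN = 120.7° gives FN at 133° from the x-axis; with |FN| = 14.2, N = (-22.8, 7.37). ∠FNT = 121.4° gives NT at 74.8° from the x-axis; with |NT| = 29.3, T = (-15.1, 35.6). The perpendicularity gives TJ at right angles to NT, so TJ runs at -15.2°; with |TJ| = 14.3, J = (-1.35, 31.9). ∠TJK = 50.2° gives JK at -145° from the x-axis; with |JK| = 13.2, K = (-12.2, 24.3). ∠JKD = 95.1° gives KD at 130° from the x-axis; with |KD| = 10.8, D = (-19.1, 32.6). Then |WD| = |D − W| = 37.8.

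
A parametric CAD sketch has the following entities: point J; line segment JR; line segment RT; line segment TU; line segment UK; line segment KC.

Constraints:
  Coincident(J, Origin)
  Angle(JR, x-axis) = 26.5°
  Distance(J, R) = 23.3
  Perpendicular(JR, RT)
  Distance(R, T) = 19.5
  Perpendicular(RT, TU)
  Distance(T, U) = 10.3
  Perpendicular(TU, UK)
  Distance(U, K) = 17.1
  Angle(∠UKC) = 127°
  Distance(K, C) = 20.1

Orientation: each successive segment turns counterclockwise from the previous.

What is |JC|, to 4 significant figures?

30.63

J is at the origin; JR runs at 26.5° with length 23.3, so R = (20.85, 10.40). The perpendicularity gives RT at right angles to JR, so RT runs at 116.5°; with |RT| = 19.5, T = (12.15, 27.85). The perpendicularity gives TU at right angles to RT, so TU runs at -153.5°; with |TU| = 10.3, U = (2.933, 23.25). The perpendicularity gives UK at right angles to TU, so UK runs at -63.50°; with |UK| = 17.1, K = (10.56, 7.948). ∠UKC = 127.0° gives KC at -10.50° from the x-axis; with |KC| = 20.1, C = (30.33, 4.285). Then |JC| = |C − J| = 30.63.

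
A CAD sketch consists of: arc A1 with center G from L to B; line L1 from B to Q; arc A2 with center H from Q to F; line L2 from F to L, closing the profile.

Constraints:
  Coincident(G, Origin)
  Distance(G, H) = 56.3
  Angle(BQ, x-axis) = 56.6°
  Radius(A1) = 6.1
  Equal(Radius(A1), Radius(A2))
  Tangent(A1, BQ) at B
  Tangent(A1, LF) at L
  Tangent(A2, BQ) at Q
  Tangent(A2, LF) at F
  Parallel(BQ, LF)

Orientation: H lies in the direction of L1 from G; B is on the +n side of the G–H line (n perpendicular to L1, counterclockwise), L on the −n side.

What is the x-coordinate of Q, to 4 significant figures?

25.90

The slot axis is L1's direction at 56.6°, so u = (cos 56.6°, sin 56.6°) = (0.5505, 0.8348) and n = (−sin 56.6°, cos 56.6°) = (-0.8348, 0.5505). G is at the origin and H lies 56.3 along u from G, so H = 56.3·u = (30.99, 47.00). Tangency of A1 to both parallel lines with radius 6.1 puts B and L at G ± 6.1·n: B = (-5.093, 3.358), L = (5.093, -3.358). Equal radii place Q and F the same way about H: Q = H + 6.1·n = (25.90, 50.36), F = H − 6.1·n = (36.08, 43.64). So Q.x = 25.90.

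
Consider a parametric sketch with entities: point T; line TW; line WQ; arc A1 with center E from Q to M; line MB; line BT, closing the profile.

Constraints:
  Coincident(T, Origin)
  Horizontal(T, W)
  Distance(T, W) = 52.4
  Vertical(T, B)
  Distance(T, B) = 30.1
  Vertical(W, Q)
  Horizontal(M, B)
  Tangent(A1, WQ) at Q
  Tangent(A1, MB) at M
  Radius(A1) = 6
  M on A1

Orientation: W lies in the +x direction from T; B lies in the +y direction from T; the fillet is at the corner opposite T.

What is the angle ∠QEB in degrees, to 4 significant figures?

172.6°

T is at the origin; T and W share the same y with |TW| = 52.4 and W on the +x side, so W = (52.40, 0.000). T and B share the same x with |TB| = 30.1 and B on the +y side, so B = (0.000, 30.10). The virtual corner opposite T is at (52.40, 30.10). Since A1 is tangent to WQ there, EQ ⟂ WQ and A1 meets MB tangentially, so EM is at right angles to MB, with radius 6.0, so the center E sits 6.0 in from both sides at E = (46.40, 24.10). That places the tangent points at Q = (52.40, 24.10) on WQ and M = (46.40, 30.10) on MB. Then cos ∠QEB = EQ·EB / (|EQ||EB|), giving 172.6°.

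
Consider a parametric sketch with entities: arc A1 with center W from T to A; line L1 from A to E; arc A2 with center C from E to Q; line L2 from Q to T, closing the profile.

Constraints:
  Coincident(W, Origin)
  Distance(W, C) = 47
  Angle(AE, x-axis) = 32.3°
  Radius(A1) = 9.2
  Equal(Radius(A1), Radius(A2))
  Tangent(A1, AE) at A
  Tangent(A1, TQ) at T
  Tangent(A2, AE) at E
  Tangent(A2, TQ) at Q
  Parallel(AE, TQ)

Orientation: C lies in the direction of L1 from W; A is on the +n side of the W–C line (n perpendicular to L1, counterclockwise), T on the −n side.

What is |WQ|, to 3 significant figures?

47.9

The slot axis is L1's direction at 32.3°, so u = (cos 32.3°, sin 32.3°) = (0.845, 0.534) and n = (−sin 32.3°, cos 32.3°) = (-0.534, 0.845). W is at the origin and C lies 47.0 along u from W, so C = 47.0·u = (39.7, 25.1). Tangency of A1 to both parallel lines with radius 9.2 puts A and T at W ± 9.2·n: A = (-4.92, 7.78), T = (4.92, -7.78). Equal radii place E and Q the same way about C: E = C + 9.2·n = (34.8, 32.9), Q = C − 9.2·n = (44.6, 17.3). Then |WQ| = |Q − W| = 47.9.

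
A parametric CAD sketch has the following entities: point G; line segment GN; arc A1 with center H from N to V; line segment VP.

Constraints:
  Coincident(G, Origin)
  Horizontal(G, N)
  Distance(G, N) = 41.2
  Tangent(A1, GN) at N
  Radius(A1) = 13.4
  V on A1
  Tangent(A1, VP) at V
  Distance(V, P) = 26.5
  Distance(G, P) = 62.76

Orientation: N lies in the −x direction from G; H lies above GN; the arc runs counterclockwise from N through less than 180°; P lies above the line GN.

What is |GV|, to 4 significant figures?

37.10

G is at the origin; G and N share the same y with |GN| = 41.2 and N on the −x side, so N = (-41.20, 0.000). Since A1 is tangent to GN there, HN ⟂ GN, so H = N + (0, 13.4) = (-41.20, 13.40). Since HV ⟂ VP (tangency), |HP| = √(13.4² + 26.5²) = 29.70 regardless of where V sits on A1. So P lies on both circle(G, 62.76) and circle(H, 29.70); the above-GN intersection is P = (-45.99, 42.71). V is the foot of the tangent from P: V = (-30.37, 21.30).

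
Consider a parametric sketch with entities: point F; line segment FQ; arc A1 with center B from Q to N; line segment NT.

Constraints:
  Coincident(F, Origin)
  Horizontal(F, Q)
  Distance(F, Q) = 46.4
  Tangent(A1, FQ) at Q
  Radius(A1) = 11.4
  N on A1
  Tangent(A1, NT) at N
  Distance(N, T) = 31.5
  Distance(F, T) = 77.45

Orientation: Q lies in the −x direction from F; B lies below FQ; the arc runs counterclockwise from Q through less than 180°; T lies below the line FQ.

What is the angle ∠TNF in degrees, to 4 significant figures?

117.8°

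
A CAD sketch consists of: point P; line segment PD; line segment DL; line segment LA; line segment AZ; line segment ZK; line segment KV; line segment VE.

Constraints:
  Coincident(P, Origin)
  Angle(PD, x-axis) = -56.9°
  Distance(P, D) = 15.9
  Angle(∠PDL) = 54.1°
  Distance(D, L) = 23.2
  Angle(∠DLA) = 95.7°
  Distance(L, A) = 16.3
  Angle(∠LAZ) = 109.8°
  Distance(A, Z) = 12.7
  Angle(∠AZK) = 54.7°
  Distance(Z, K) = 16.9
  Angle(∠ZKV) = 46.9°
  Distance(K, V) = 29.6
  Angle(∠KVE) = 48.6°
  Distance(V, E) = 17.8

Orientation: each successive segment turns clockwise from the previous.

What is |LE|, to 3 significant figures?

28.2

∠ZKV = 46.9° gives KV at 124° from the x-axis; with |KV| = 29.6, V = (-24.0, 17.0). ∠KVE = 48.6° gives VE at -7.10° from the x-axis; with |VE| = 17.8, E = (-6.30, 14.8). Then |LE| = |E − L| = 28.2.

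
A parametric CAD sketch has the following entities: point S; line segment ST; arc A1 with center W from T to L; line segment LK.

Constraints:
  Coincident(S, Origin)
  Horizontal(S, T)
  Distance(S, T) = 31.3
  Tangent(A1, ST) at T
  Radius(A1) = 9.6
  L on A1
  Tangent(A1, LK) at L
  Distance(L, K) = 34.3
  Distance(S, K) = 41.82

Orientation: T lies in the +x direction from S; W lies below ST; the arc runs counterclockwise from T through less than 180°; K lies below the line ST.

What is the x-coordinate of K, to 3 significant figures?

12.6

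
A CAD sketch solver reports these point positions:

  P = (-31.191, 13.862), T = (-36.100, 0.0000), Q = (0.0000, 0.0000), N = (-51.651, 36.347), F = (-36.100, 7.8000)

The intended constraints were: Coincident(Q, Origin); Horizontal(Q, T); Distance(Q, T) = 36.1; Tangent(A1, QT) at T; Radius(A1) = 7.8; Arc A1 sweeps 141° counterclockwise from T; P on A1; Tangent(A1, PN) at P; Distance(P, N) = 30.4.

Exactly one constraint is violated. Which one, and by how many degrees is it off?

Tangent(A1, PN) at P — off by 8.70°.

Q = (0.00, 0.00) ✓; Q.y = 0.00, T.y = 0.00 ✓; |QT| = 36.10 ✓; ∠(FT, TQ) = 90.00° ✓; |FT| = 7.800 ✓; bearing(F→P) − bearing(F→T) = 141.0° ✓; |FP| = 7.800 ✓; ∠(FP, PN) = 98.70° ✗; |PN| = 30.40 ✓.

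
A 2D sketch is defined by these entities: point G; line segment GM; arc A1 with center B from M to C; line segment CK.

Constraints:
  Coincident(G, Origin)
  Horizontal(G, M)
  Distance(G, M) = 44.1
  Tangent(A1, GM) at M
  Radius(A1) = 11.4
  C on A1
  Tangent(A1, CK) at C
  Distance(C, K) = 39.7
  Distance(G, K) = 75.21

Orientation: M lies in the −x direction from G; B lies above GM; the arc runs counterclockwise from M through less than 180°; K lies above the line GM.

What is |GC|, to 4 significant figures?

38.50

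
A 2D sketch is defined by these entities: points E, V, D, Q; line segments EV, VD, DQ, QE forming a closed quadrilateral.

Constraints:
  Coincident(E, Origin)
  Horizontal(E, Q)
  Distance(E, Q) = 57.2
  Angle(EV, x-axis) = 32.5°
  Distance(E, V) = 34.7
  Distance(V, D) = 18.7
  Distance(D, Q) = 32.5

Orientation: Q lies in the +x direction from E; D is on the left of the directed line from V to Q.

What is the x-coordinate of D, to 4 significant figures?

44.26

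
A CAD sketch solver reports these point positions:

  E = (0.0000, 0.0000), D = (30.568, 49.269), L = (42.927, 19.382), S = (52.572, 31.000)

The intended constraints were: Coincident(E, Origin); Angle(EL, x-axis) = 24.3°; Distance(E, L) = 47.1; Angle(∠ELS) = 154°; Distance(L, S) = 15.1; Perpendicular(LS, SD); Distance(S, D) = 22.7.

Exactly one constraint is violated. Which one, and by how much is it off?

Distance(S, D) = 22.7 — off by 5.90.

E = (0.00, 0.00) ✓; EL at 24.30° ✓; |EL| = 47.10 ✓; ∠ELS = 154.0° ✓; |LS| = 15.10 ✓; ∠(LS, SD) = 90.00° ✓; |SD| = 28.60 ✗.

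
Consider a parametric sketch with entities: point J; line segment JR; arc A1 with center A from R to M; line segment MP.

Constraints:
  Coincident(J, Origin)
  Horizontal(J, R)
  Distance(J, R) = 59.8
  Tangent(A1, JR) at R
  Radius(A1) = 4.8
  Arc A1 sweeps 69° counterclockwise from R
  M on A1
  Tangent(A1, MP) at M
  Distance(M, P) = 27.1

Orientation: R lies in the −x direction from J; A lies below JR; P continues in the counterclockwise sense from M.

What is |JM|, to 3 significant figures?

64.4

Since A1 is tangent to JR there, AR ⟂ JR, so A = R + (0, -4.8) = (-59.8, -4.80). On A1, R sits at bearing 90° from A; a 69° counterclockwise sweep puts M at bearing 159°, so M = A + 4.8·(cos 159°, sin 159°) = (-64.3, -3.08). Then |JM| = |M − J| = 64.4.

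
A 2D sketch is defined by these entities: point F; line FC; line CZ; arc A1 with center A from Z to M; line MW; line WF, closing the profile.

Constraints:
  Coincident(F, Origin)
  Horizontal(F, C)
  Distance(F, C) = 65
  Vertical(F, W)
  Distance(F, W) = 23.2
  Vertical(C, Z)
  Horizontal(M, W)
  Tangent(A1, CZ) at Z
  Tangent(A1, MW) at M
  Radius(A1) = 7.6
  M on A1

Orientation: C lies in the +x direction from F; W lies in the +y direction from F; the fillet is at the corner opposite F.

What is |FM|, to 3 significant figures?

61.9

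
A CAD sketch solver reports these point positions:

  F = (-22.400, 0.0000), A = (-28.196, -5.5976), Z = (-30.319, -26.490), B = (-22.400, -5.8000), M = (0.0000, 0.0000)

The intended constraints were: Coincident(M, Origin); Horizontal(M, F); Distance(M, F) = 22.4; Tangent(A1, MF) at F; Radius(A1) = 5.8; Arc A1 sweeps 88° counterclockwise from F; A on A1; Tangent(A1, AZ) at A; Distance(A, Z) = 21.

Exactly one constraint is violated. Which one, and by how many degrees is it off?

Tangent(A1, AZ) at A — off by 3.80°.

M = (0.00, 0.00) ✓; M.y = 0.00, F.y = 0.00 ✓; |MF| = 22.40 ✓; ∠(BF, FM) = 90.00° ✓; |BF| = 5.800 ✓; bearing(B→A) − bearing(B→F) = 88.00° ✓; |BA| = 5.800 ✓; ∠(BA, AZ) = 93.80° ✗; |AZ| = 21.00 ✓.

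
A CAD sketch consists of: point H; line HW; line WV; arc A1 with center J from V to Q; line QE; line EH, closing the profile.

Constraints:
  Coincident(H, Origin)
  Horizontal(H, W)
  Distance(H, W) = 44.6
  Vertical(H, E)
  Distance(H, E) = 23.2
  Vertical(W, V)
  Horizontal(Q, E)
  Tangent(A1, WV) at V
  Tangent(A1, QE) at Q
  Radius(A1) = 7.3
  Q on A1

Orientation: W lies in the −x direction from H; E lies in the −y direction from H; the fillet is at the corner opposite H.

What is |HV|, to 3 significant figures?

47.3

The virtual corner opposite H is at (-44.6, -23.2). Since A1 is tangent to WV there, JV ⟂ WV and since A1 is tangent to QE there, JQ ⟂ QE, with radius 7.3, so the center J sits 7.3 in from both sides at J = (-37.3, -15.9). That places the tangent points at V = (-44.6, -15.9) on WV and Q = (-37.3, -23.2) on QE. Then |HV| = |V − H| = 47.3.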